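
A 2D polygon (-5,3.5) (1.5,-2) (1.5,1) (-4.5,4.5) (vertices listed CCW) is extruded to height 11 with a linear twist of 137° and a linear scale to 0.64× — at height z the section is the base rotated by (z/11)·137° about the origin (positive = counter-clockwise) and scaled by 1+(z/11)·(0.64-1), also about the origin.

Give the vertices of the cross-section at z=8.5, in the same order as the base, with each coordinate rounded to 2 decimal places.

Cross-section at z=8.5: (-1.44,-4.16) (1.09,1.44) (-0.99,0.84) (-2.24,-4.01)

t = z/height = 8.5/11 = 0.772727
s = 1 + (scale-1)·z/height = 1 + (0.64-1)·8.5/11 = 0.721818
θ = twist·z/height = 137°·8.5/11 = 105.8636° = 1.847669 rad
cos θ = -0.273349, sin θ = 0.961915 (intermediates below are computed at full precision and shown rounded to 5 d.p.)
v1: (-5,3.5) → rotate → (-1.99996,-5.76630) → ×s → (-1.44361,-4.16222) → (-1.44,-4.16)
v2: (1.5,-2) → rotate → (1.51381,1.98957) → ×s → (1.09269,1.43611) → (1.09,1.44)
v3: (1.5,1) → rotate → (-1.37194,1.16952) → ×s → (-0.99029,0.84418) → (-0.99,0.84)
v4: (-4.5,4.5) → rotate → (-3.09855,-5.55869) → ×s → (-2.23659,-4.01236) → (-2.24,-4.01)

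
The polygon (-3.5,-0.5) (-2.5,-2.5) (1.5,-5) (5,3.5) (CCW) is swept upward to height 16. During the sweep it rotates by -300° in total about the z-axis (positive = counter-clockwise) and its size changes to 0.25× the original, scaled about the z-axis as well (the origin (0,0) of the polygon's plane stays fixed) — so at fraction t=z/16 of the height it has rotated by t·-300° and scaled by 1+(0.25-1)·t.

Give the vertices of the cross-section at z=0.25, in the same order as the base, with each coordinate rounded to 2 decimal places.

Cross-section at z=0.25: (-3.49,-0.21) (-2.66,-2.26) (1.07,-5.05) (5.21,3.04)

t = z/height = 0.25/16 = 0.015625
s = 1 + (scale-1)·z/height = 1 + (0.25-1)·0.25/16 = 0.988281
θ = twist·z/height = -300°·0.25/16 = -4.6875° = -0.081812 rad
cos θ = 0.996655, sin θ = -0.081721 (intermediates below are computed at full precision and shown rounded to 5 d.p.)
v1: (-3.5,-0.5) → rotate → (-3.52915,-0.21230) → ×s → (-3.48780,-0.20982) → (-3.49,-0.21)
v2: (-2.5,-2.5) → rotate → (-2.69594,-2.28734) → ×s → (-2.66435,-2.26053) → (-2.66,-2.26)
v3: (1.5,-5) → rotate → (1.08638,-5.10586) → ×s → (1.07365,-5.04602) → (1.07,-5.05)
v4: (5,3.5) → rotate → (5.26930,3.07969) → ×s → (5.20755,3.04360) → (5.21,3.04)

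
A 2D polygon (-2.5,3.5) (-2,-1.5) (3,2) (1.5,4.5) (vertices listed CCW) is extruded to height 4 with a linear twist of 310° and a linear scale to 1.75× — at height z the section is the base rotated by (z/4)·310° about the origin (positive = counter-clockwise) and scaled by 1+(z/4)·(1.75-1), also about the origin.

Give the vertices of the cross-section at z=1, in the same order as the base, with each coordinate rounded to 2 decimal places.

Cross-section at z=1: (-4.70,-2.00) (1.22,-2.70) (-1.55,3.99) (-4.83,2.90)

t = z/height = 1/4 = 0.25
s = 1 + (scale-1)·z/height = 1 + (1.75-1)·1/4 = 1.187500
θ = twist·z/height = 310°·1/4 = 77.5000° = 1.352630 rad
cos θ = 0.216440, sin θ = 0.976296 (intermediates below are computed at full precision and shown rounded to 5 d.p.)
v1: (-2.5,3.5) → rotate → (-3.95814,-1.68320) → ×s → (-4.70029,-1.99880) → (-4.70,-2.00)
v2: (-2,-1.5) → rotate → (1.03156,-2.27725) → ×s → (1.22498,-2.70424) → (1.22,-2.70)
v3: (3,2) → rotate → (-1.30327,3.36177) → ×s → (-1.54764,3.99210) → (-1.55,3.99)
v4: (1.5,4.5) → rotate → (-4.06867,2.43842) → ×s → (-4.83155,2.89563) → (-4.83,2.90)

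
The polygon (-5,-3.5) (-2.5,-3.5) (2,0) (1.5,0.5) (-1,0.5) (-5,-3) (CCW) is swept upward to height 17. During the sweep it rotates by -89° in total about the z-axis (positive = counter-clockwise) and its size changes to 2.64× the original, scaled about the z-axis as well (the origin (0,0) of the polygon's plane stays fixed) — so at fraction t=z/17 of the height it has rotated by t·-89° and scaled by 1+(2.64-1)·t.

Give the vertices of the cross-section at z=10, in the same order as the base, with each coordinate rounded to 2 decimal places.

t = z/height = 10/17 = 0.588235
s = 1 + (scale-1)·z/height = 1 + (2.64-1)·10/17 = 1.964706
θ = twist·z/height = -89°·10/17 = -52.3529° = -0.913731 rad
cos θ = 0.610796, sin θ = -0.791788 (intermediates below are computed at full precision and shown rounded to 5 d.p.)
v1: (-5,-3.5) → rotate → (-5.82524,1.82116) → ×s → (-11.44488,3.57804) → (-11.44,3.58)
v2: (-2.5,-3.5) → rotate → (-4.29825,-0.15831) → ×s → (-8.44479,-0.31104) → (-8.44,-0.31)
v3: (2,0) → rotate → (1.22159,-1.58358) → ×s → (2.40007,-3.11126) → (2.40,-3.11)
v4: (1.5,0.5) → rotate → (1.31209,-0.88228) → ×s → (2.57787,-1.73343) → (2.58,-1.73)
v5: (-1,0.5) → rotate → (-0.21490,1.09719) → ×s → (-0.42222,2.15565) → (-0.42,2.16)
v6: (-5,-3) → rotate → (-5.42934,2.12655) → ×s → (-10.66706,4.17805) → (-10.67,4.18)

Cross-section at z=10: (-11.44,3.58) (-8.44,-0.31) (2.40,-3.11) (2.58,-1.73) (-0.42,2.16) (-10.67,4.18)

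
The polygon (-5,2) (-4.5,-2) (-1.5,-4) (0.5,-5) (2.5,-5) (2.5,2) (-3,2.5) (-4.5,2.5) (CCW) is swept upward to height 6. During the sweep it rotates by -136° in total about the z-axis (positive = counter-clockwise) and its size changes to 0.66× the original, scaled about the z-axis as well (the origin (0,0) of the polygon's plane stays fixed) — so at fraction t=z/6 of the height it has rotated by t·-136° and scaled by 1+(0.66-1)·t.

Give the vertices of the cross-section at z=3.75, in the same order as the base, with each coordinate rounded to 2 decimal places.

t = z/height = 3.75/6 = 0.625
s = 1 + (scale-1)·z/height = 1 + (0.66-1)·3.75/6 = 0.787500
θ = twist·z/height = -136°·3.75/6 = -85.0000° = -1.483530 rad
cos θ = 0.087156, sin θ = -0.996195 (intermediates below are computed at full precision and shown rounded to 5 d.p.)
v1: (-5,2) → rotate → (1.55661,5.15528) → ×s → (1.22583,4.05979) → (1.23,4.06)
v2: (-4.5,-2) → rotate → (-2.38459,4.30856) → ×s → (-1.87786,3.39299) → (-1.88,3.39)
v3: (-1.5,-4) → rotate → (-4.11551,1.14567) → ×s → (-3.24097,0.90221) → (-3.24,0.90)
v4: (0.5,-5) → rotate → (-4.93740,-0.93388) → ×s → (-3.88820,-0.73543) → (-3.89,-0.74)
v5: (2.5,-5) → rotate → (-4.76308,-2.92627) → ×s → (-3.75093,-2.30443) → (-3.75,-2.30)
v6: (2.5,2) → rotate → (2.21028,-2.31618) → ×s → (1.74059,-1.82399) → (1.74,-1.82)
v7: (-3,2.5) → rotate → (2.22902,3.20647) → ×s → (1.75535,2.52510) → (1.76,2.53)
v8: (-4.5,2.5) → rotate → (2.09829,4.70077) → ×s → (1.65240,3.70185) → (1.65,3.70)

Cross-section at z=3.75: (1.23,4.06) (-1.88,3.39) (-3.24,0.90) (-3.89,-0.74) (-3.75,-2.30) (1.74,-1.82) (1.76,2.53) (1.65,3.70)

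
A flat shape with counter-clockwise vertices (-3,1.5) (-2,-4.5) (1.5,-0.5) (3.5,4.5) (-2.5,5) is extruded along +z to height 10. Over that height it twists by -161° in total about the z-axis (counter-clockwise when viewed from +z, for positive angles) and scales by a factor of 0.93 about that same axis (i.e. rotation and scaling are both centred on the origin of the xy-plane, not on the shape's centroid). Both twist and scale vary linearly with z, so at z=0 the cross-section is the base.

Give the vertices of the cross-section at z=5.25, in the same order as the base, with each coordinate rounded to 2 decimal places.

t = z/height = 5.25/10 = 0.525
s = 1 + (scale-1)·z/height = 1 + (0.93-1)·5.25/10 = 0.963250
θ = twist·z/height = -161°·5.25/10 = -84.5250° = -1.475240 rad
cos θ = 0.095411, sin θ = -0.995438 (intermediates below are computed at full precision and shown rounded to 5 d.p.)
v1: (-3,1.5) → rotate → (1.20692,3.12943) → ×s → (1.16257,3.01442) → (1.16,3.01)
v2: (-2,-4.5) → rotate → (-4.67029,1.56152) → ×s → (-4.49866,1.50414) → (-4.50,1.50)
v3: (1.5,-0.5) → rotate → (-0.35460,-1.54086) → ×s → (-0.34157,-1.48424) → (-0.34,-1.48)
v4: (3.5,4.5) → rotate → (4.81341,-3.05468) → ×s → (4.63652,-2.94242) → (4.64,-2.94)
v5: (-2.5,5) → rotate → (4.73866,2.96565) → ×s → (4.56452,2.85666) → (4.56,2.86)

Cross-section at z=5.25: (1.16,3.01) (-4.50,1.50) (-0.34,-1.48) (4.64,-2.94) (4.56,2.86)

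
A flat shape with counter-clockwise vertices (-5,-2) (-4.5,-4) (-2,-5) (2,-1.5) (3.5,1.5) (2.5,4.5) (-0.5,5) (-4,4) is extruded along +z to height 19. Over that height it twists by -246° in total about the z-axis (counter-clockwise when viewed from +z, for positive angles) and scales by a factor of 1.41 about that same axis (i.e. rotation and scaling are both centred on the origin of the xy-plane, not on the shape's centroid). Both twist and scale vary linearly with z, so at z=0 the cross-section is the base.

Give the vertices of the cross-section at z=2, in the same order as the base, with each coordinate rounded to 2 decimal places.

t = z/height = 2/19 = 0.105263
s = 1 + (scale-1)·z/height = 1 + (1.41-1)·2/19 = 1.043158
θ = twist·z/height = -246°·2/19 = -25.8947° = -0.451948 rad
cos θ = 0.899598, sin θ = -0.436719 (intermediates below are computed at full precision and shown rounded to 5 d.p.)
v1: (-5,-2) → rotate → (-5.37143,0.38440) → ×s → (-5.60325,0.40099) → (-5.60,0.40)
v2: (-4.5,-4) → rotate → (-5.79507,-1.63316) → ×s → (-6.04517,-1.70364) → (-6.05,-1.70)
v3: (-2,-5) → rotate → (-3.98279,-3.62455) → ×s → (-4.15468,-3.78098) → (-4.15,-3.78)
v4: (2,-1.5) → rotate → (1.14412,-2.22284) → ×s → (1.19349,-2.31877) → (1.19,-2.32)
v5: (3.5,1.5) → rotate → (3.80367,-0.17912) → ×s → (3.96783,-0.18685) → (3.97,-0.19)
v6: (2.5,4.5) → rotate → (4.21423,2.95639) → ×s → (4.39611,3.08398) → (4.40,3.08)
v7: (-0.5,5) → rotate → (1.73380,4.71635) → ×s → (1.80862,4.91990) → (1.81,4.92)
v8: (-4,4) → rotate → (-1.85151,5.34527) → ×s → (-1.93142,5.57596) → (-1.93,5.58)

Cross-section at z=2: (-5.60,0.40) (-6.05,-1.70) (-4.15,-3.78) (1.19,-2.32) (3.97,-0.19) (4.40,3.08) (1.81,4.92) (-1.93,5.58)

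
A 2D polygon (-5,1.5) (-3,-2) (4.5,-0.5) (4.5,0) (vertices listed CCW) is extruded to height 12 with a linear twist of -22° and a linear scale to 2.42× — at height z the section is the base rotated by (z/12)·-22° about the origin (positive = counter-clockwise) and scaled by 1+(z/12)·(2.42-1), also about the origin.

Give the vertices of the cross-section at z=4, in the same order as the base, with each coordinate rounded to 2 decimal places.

Cross-section at z=4: (-7.02,3.13) (-4.76,-2.36) (6.48,-1.58) (6.58,-0.85)

t = z/height = 4/12 = 0.333333
s = 1 + (scale-1)·z/height = 1 + (2.42-1)·4/12 = 1.473333
θ = twist·z/height = -22°·4/12 = -7.3333° = -0.127991 rad
cos θ = 0.991820, sin θ = -0.127642 (intermediates below are computed at full precision and shown rounded to 5 d.p.)
v1: (-5,1.5) → rotate → (-4.76764,2.12594) → ×s → (-7.02432,3.13222) → (-7.02,3.13)
v2: (-3,-2) → rotate → (-3.23074,-1.60072) → ×s → (-4.75996,-2.35839) → (-4.76,-2.36)
v3: (4.5,-0.5) → rotate → (4.39937,-1.07030) → ×s → (6.48174,-1.57691) → (6.48,-1.58)
v4: (4.5,0) → rotate → (4.46319,-0.57439) → ×s → (6.57577,-0.84626) → (6.58,-0.85)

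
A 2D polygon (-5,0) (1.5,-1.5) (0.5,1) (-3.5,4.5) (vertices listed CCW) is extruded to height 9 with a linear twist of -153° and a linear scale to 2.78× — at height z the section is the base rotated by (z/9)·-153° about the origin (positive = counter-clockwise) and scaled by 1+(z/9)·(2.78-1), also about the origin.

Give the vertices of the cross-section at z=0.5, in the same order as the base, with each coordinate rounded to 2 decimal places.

Cross-section at z=0.5: (-5.43,0.81) (1.39,-1.87) (0.71,1.01) (-3.07,5.46)

t = z/height = 0.5/9 = 0.0555556
s = 1 + (scale-1)·z/height = 1 + (2.78-1)·0.5/9 = 1.098889
θ = twist·z/height = -153°·0.5/9 = -8.5000° = -0.148353 rad
cos θ = 0.989016, sin θ = -0.147809 (intermediates below are computed at full precision and shown rounded to 5 d.p.)
v1: (-5,0) → rotate → (-4.94508,0.73905) → ×s → (-5.43409,0.81213) → (-5.43,0.81)
v2: (1.5,-1.5) → rotate → (1.26181,-1.70524) → ×s → (1.38659,-1.87387) → (1.39,-1.87)
v3: (0.5,1) → rotate → (0.64232,0.91511) → ×s → (0.70584,1.00561) → (0.71,1.01)
v4: (-3.5,4.5) → rotate → (-2.79641,4.96790) → ×s → (-3.07295,5.45917) → (-3.07,5.46)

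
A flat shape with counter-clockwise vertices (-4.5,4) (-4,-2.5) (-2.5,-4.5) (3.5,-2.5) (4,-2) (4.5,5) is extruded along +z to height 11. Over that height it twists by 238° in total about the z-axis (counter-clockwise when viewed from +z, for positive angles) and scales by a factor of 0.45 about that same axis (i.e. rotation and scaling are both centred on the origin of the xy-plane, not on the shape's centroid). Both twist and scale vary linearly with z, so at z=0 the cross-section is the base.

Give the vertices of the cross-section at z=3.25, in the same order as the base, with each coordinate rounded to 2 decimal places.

t = z/height = 3.25/11 = 0.295455
s = 1 + (scale-1)·z/height = 1 + (0.45-1)·3.25/11 = 0.837500
θ = twist·z/height = 238°·3.25/11 = 70.3182° = 1.227284 rad
cos θ = 0.336796, sin θ = 0.941577 (intermediates below are computed at full precision and shown rounded to 5 d.p.)
v1: (-4.5,4) → rotate → (-5.28189,-2.88991) → ×s → (-4.42359,-2.42030) → (-4.42,-2.42)
v2: (-4,-2.5) → rotate → (1.00676,-4.60830) → ×s → (0.84316,-3.85945) → (0.84,-3.86)
v3: (-2.5,-4.5) → rotate → (3.39511,-3.86953) → ×s → (2.84340,-3.24073) → (2.84,-3.24)
v4: (3.5,-2.5) → rotate → (3.53273,2.45353) → ×s → (2.95866,2.05483) → (2.96,2.05)
v5: (4,-2) → rotate → (3.23034,3.09272) → ×s → (2.70541,2.59015) → (2.71,2.59)
v6: (4.5,5) → rotate → (-3.19230,5.92108) → ×s → (-2.67355,4.95891) → (-2.67,4.96)

Cross-section at z=3.25: (-4.42,-2.42) (0.84,-3.86) (2.84,-3.24) (2.96,2.05) (2.71,2.59) (-2.67,4.96)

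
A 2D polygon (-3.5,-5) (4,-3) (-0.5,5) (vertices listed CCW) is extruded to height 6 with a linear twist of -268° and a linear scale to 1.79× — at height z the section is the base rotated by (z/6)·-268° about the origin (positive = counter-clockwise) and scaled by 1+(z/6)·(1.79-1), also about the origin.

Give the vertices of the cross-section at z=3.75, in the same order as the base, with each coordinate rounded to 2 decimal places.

Cross-section at z=3.75: (3.49,8.42) (-6.80,3.08) (2.35,-7.13)

t = z/height = 3.75/6 = 0.625
s = 1 + (scale-1)·z/height = 1 + (1.79-1)·3.75/6 = 1.493750
θ = twist·z/height = -268°·3.75/6 = -167.5000° = -2.923426 rad
cos θ = -0.976296, sin θ = -0.216440 (intermediates below are computed at full precision and shown rounded to 5 d.p.)
v1: (-3.5,-5) → rotate → (2.33484,5.63902) → ×s → (3.48766,8.42328) → (3.49,8.42)
v2: (4,-3) → rotate → (-4.55450,2.06313) → ×s → (-6.80329,3.08180) → (-6.80,3.08)
v3: (-0.5,5) → rotate → (1.57035,-4.77326) → ×s → (2.34570,-7.13006) → (2.35,-7.13)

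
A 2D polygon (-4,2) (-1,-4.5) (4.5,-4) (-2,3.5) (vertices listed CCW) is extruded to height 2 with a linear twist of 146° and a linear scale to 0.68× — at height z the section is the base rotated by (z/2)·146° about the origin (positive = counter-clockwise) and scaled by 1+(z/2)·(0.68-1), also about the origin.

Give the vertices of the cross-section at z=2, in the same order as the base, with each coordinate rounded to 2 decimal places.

Cross-section at z=2: (1.49,-2.65) (2.27,2.16) (-1.02,3.97) (-0.20,-2.73)

t = z/height = 2/2 = 1
s = 1 + (scale-1)·z/height = 1 + (0.68-1)·2/2 = 0.680000
θ = twist·z/height = 146°·2/2 = 146.0000° = 2.548181 rad
cos θ = -0.829038, sin θ = 0.559193 (intermediates below are computed at full precision and shown rounded to 5 d.p.)
v1: (-4,2) → rotate → (2.19776,-3.89485) → ×s → (1.49448,-2.64850) → (1.49,-2.65)
v2: (-1,-4.5) → rotate → (3.34541,3.17148) → ×s → (2.27488,2.15660) → (2.27,2.16)
v3: (4.5,-4) → rotate → (-1.49390,5.83252) → ×s → (-1.01585,3.96611) → (-1.02,3.97)
v4: (-2,3.5) → rotate → (-0.29910,-4.02002) → ×s → (-0.20339,-2.73361) → (-0.20,-2.73)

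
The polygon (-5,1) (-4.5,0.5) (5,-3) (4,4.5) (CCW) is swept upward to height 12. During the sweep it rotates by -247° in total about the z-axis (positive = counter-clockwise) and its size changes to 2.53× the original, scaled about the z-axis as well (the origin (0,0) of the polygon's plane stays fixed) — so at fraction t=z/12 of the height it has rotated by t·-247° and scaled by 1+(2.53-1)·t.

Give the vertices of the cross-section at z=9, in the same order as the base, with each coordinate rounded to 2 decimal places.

t = z/height = 9/12 = 0.75
s = 1 + (scale-1)·z/height = 1 + (2.53-1)·9/12 = 2.147500
θ = twist·z/height = -247°·9/12 = -185.2500° = -3.233222 rad
cos θ = -0.995805, sin θ = 0.091502 (intermediates below are computed at full precision and shown rounded to 5 d.p.)
v1: (-5,1) → rotate → (4.88752,-1.45331) → ×s → (10.49596,-3.12099) → (10.50,-3.12)
v2: (-4.5,0.5) → rotate → (4.43537,-0.90966) → ×s → (9.52496,-1.95349) → (9.52,-1.95)
v3: (5,-3) → rotate → (-4.70452,3.44492) → ×s → (-10.10296,7.39797) → (-10.10,7.40)
v4: (4,4.5) → rotate → (-4.39498,-4.11512) → ×s → (-9.43821,-8.83721) → (-9.44,-8.84)

Cross-section at z=9: (10.50,-3.12) (9.52,-1.95) (-10.10,7.40) (-9.44,-8.84)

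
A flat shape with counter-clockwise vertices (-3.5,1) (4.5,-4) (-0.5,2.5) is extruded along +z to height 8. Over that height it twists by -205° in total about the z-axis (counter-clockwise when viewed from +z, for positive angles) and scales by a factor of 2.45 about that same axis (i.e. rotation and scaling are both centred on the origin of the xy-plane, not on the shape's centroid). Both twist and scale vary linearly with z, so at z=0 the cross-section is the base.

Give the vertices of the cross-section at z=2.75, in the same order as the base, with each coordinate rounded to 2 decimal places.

Cross-section at z=2.75: (-0.34,5.44) (-3.39,-8.36) (3.28,1.96)

t = z/height = 2.75/8 = 0.34375
s = 1 + (scale-1)·z/height = 1 + (2.45-1)·2.75/8 = 1.498438
θ = twist·z/height = -205°·2.75/8 = -70.4688° = -1.229912 rad
cos θ = 0.334321, sin θ = -0.942459 (intermediates below are computed at full precision and shown rounded to 5 d.p.)
v1: (-3.5,1) → rotate → (-0.22766,3.63293) → ×s → (-0.34114,5.44372) → (-0.34,5.44)
v2: (4.5,-4) → rotate → (-2.26539,-5.57835) → ×s → (-3.39455,-8.35881) → (-3.39,-8.36)
v3: (-0.5,2.5) → rotate → (2.18899,1.30703) → ×s → (3.28006,1.95851) → (3.28,1.96)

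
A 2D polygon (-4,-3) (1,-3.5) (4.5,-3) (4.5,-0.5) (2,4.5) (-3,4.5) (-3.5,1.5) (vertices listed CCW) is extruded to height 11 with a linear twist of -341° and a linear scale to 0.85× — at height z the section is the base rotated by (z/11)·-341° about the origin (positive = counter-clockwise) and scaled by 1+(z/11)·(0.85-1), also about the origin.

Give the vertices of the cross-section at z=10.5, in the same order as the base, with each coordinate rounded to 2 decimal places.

Cross-section at z=10.5: (-1.37,-4.06) (2.40,-1.99) (4.63,0.07) (3.42,1.83) (-0.77,4.15) (-4.30,1.72) (-3.20,-0.64)

t = z/height = 10.5/11 = 0.954545
s = 1 + (scale-1)·z/height = 1 + (0.85-1)·10.5/11 = 0.856818
θ = twist·z/height = -341°·10.5/11 = -325.5000° = -5.681047 rad
cos θ = 0.824126, sin θ = 0.566406 (intermediates below are computed at full precision and shown rounded to 5 d.p.)
v1: (-4,-3) → rotate → (-1.59729,-4.73800) → ×s → (-1.36858,-4.05961) → (-1.37,-4.06)
v2: (1,-3.5) → rotate → (2.80655,-2.31804) → ×s → (2.40470,-1.98613) → (2.40,-1.99)
v3: (4.5,-3) → rotate → (5.40779,0.07645) → ×s → (4.63349,0.06550) → (4.63,0.07)
v4: (4.5,-0.5) → rotate → (3.99177,2.13676) → ×s → (3.42022,1.83082) → (3.42,1.83)
v5: (2,4.5) → rotate → (-0.90058,4.84138) → ×s → (-0.77163,4.14818) → (-0.77,4.15)
v6: (-3,4.5) → rotate → (-5.02121,2.00935) → ×s → (-4.30226,1.72165) → (-4.30,1.72)
v7: (-3.5,1.5) → rotate → (-3.73405,-0.74623) → ×s → (-3.19940,-0.63939) → (-3.20,-0.64)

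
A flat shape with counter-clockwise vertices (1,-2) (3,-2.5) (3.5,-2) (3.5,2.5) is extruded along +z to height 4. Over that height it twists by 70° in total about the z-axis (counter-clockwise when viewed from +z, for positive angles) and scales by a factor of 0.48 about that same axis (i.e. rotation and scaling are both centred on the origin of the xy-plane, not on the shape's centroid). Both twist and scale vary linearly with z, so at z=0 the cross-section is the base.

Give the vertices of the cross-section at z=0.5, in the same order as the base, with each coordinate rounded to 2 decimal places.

t = z/height = 0.5/4 = 0.125
s = 1 + (scale-1)·z/height = 1 + (0.48-1)·0.5/4 = 0.935000
θ = twist·z/height = 70°·0.5/4 = 8.7500° = 0.152716 rad
cos θ = 0.988362, sin θ = 0.152123 (intermediates below are computed at full precision and shown rounded to 5 d.p.)
v1: (1,-2) → rotate → (1.29261,-1.82460) → ×s → (1.20859,-1.70600) → (1.21,-1.71)
v2: (3,-2.5) → rotate → (3.34539,-2.01453) → ×s → (3.12794,-1.88359) → (3.13,-1.88)
v3: (3.5,-2) → rotate → (3.76351,-1.44429) → ×s → (3.51888,-1.35041) → (3.52,-1.35)
v4: (3.5,2.5) → rotate → (3.07896,3.00334) → ×s → (2.87882,2.80812) → (2.88,2.81)

Cross-section at z=0.5: (1.21,-1.71) (3.13,-1.88) (3.52,-1.35) (2.88,2.81)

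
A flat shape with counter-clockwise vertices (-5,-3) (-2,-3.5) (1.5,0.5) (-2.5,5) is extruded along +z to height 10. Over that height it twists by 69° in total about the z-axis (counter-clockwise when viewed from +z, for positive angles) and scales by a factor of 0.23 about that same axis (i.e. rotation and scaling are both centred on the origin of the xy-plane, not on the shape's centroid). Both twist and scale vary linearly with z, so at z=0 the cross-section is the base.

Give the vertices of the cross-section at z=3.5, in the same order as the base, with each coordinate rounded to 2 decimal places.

Cross-section at z=3.5: (-2.44,-3.49) (-0.29,-2.93) (0.85,0.78) (-3.16,2.59)

t = z/height = 3.5/10 = 0.35
s = 1 + (scale-1)·z/height = 1 + (0.23-1)·3.5/10 = 0.730500
θ = twist·z/height = 69°·3.5/10 = 24.1500° = 0.421497 rad
cos θ = 0.912477, sin θ = 0.409127 (intermediates below are computed at full precision and shown rounded to 5 d.p.)
v1: (-5,-3) → rotate → (-3.33501,-4.78307) → ×s → (-2.43622,-3.49403) → (-2.44,-3.49)
v2: (-2,-3.5) → rotate → (-0.39301,-4.01193) → ×s → (-0.28709,-2.93071) → (-0.29,-2.93)
v3: (1.5,0.5) → rotate → (1.16415,1.06993) → ×s → (0.85041,0.78158) → (0.85,0.78)
v4: (-2.5,5) → rotate → (-4.32683,3.53957) → ×s → (-3.16075,2.58566) → (-3.16,2.59)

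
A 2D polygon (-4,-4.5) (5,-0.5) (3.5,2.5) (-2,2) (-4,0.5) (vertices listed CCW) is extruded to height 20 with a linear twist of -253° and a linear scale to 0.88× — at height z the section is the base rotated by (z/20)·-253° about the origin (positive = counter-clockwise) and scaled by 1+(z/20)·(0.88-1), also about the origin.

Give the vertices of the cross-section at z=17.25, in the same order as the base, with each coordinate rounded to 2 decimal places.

Cross-section at z=17.25: (5.31,0.95) (-3.24,3.12) (-3.85,0.18) (0.30,-2.52) (2.54,-2.57)

t = z/height = 17.25/20 = 0.8625
s = 1 + (scale-1)·z/height = 1 + (0.88-1)·17.25/20 = 0.896500
θ = twist·z/height = -253°·17.25/20 = -218.2125° = -3.808527 rad
cos θ = -0.785722, sin θ = 0.618580 (intermediates below are computed at full precision and shown rounded to 5 d.p.)
v1: (-4,-4.5) → rotate → (5.92650,1.06143) → ×s → (5.31310,0.95157) → (5.31,0.95)
v2: (5,-0.5) → rotate → (-3.61932,3.48576) → ×s → (-3.24472,3.12498) → (-3.24,3.12)
v3: (3.5,2.5) → rotate → (-4.29648,0.20072) → ×s → (-3.85179,0.17995) → (-3.85,0.18)
v4: (-2,2) → rotate → (0.33428,-2.80860) → ×s → (0.29969,-2.51791) → (0.30,-2.52)
v5: (-4,0.5) → rotate → (2.83360,-2.86718) → ×s → (2.54032,-2.57043) → (2.54,-2.57)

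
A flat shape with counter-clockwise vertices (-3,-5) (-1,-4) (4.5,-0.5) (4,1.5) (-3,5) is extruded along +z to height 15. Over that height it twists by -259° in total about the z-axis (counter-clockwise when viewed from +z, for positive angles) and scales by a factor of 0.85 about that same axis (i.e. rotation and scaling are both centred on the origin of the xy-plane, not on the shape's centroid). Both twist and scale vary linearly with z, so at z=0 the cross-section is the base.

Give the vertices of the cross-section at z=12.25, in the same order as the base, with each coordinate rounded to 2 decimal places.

Cross-section at z=12.25: (4.54,2.36) (2.58,2.53) (-3.14,2.44) (-3.68,0.71) (-0.05,-5.12)

t = z/height = 12.25/15 = 0.816667
s = 1 + (scale-1)·z/height = 1 + (0.85-1)·12.25/15 = 0.877500
θ = twist·z/height = -259°·12.25/15 = -211.5167° = -3.691662 rad
cos θ = -0.852488, sin θ = 0.522747 (intermediates below are computed at full precision and shown rounded to 5 d.p.)
v1: (-3,-5) → rotate → (5.17120,2.69420) → ×s → (4.53773,2.36416) → (4.54,2.36)
v2: (-1,-4) → rotate → (2.94347,2.88721) → ×s → (2.58290,2.53352) → (2.58,2.53)
v3: (4.5,-0.5) → rotate → (-3.57482,2.77860) → ×s → (-3.13691,2.43822) → (-3.14,2.44)
v4: (4,1.5) → rotate → (-4.19407,0.81225) → ×s → (-3.68030,0.71275) → (-3.68,0.71)
v5: (-3,5) → rotate → (-0.05627,-5.83068) → ×s → (-0.04938,-5.11642) → (-0.05,-5.12)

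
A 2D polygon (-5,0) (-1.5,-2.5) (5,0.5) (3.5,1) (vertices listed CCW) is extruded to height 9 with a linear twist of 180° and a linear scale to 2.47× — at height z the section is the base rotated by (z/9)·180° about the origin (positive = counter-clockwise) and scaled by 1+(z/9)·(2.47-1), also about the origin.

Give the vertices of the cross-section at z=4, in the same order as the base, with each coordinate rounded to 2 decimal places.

Cross-section at z=4: (-1.44,-8.14) (3.64,-3.16) (0.62,8.28) (-0.62,5.99)

t = z/height = 4/9 = 0.444444
s = 1 + (scale-1)·z/height = 1 + (2.47-1)·4/9 = 1.653333
θ = twist·z/height = 180°·4/9 = 80.0000° = 1.396263 rad
cos θ = 0.173648, sin θ = 0.984808 (intermediates below are computed at full precision and shown rounded to 5 d.p.)
v1: (-5,0) → rotate → (-0.86824,-4.92404) → ×s → (-1.43549,-8.14108) → (-1.44,-8.14)
v2: (-1.5,-2.5) → rotate → (2.20155,-1.91133) → ×s → (3.63989,-3.16007) → (3.64,-3.16)
v3: (5,0.5) → rotate → (0.37584,5.01086) → ×s → (0.62138,8.28463) → (0.62,8.28)
v4: (3.5,1) → rotate → (-0.37704,3.62048) → ×s → (-0.62337,5.98585) → (-0.62,5.99)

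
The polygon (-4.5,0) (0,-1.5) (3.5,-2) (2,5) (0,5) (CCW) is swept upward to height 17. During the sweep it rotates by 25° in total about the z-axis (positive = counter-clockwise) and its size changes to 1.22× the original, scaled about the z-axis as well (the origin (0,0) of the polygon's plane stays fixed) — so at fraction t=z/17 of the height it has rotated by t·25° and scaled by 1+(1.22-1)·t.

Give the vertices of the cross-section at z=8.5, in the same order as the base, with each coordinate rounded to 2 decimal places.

Cross-section at z=8.5: (-4.88,-1.08) (0.36,-1.63) (4.27,-1.33) (0.97,5.90) (-1.20,5.42)

t = z/height = 8.5/17 = 0.5
s = 1 + (scale-1)·z/height = 1 + (1.22-1)·8.5/17 = 1.110000
θ = twist·z/height = 25°·8.5/17 = 12.5000° = 0.218166 rad
cos θ = 0.976296, sin θ = 0.216440 (intermediates below are computed at full precision and shown rounded to 5 d.p.)
v1: (-4.5,0) → rotate → (-4.39333,-0.97398) → ×s → (-4.87660,-1.08112) → (-4.88,-1.08)
v2: (0,-1.5) → rotate → (0.32466,-1.46444) → ×s → (0.36037,-1.62553) → (0.36,-1.63)
v3: (3.5,-2) → rotate → (3.84992,-1.19505) → ×s → (4.27341,-1.32651) → (4.27,-1.33)
v4: (2,5) → rotate → (0.87039,5.31436) → ×s → (0.96614,5.89894) → (0.97,5.90)
v5: (0,5) → rotate → (-1.08220,4.88148) → ×s → (-1.20124,5.41844) → (-1.20,5.42)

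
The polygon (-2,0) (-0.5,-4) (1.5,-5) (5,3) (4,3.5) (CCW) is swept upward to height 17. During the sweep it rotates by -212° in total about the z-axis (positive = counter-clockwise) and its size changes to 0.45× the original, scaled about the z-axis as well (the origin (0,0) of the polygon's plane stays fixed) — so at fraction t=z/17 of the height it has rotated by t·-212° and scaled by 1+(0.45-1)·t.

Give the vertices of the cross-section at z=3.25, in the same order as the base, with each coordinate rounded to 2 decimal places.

Cross-section at z=3.25: (-1.36,1.16) (-2.67,-2.43) (-1.89,-4.27) (5.15,-0.87) (4.76,0.05)

t = z/height = 3.25/17 = 0.191176
s = 1 + (scale-1)·z/height = 1 + (0.45-1)·3.25/17 = 0.894853
θ = twist·z/height = -212°·3.25/17 = -40.5294° = -0.707372 rad
cos θ = 0.760072, sin θ = -0.649838 (intermediates below are computed at full precision and shown rounded to 5 d.p.)
v1: (-2,0) → rotate → (-1.52014,1.29968) → ×s → (-1.36031,1.16302) → (-1.36,1.16)
v2: (-0.5,-4) → rotate → (-2.97939,-2.71537) → ×s → (-2.66612,-2.42986) → (-2.67,-2.43)
v3: (1.5,-5) → rotate → (-2.10908,-4.77512) → ×s → (-1.88732,-4.27303) → (-1.89,-4.27)
v4: (5,3) → rotate → (5.74988,-0.96897) → ×s → (5.14529,-0.86709) → (5.15,-0.87)
v5: (4,3.5) → rotate → (5.31472,0.06090) → ×s → (4.75590,0.05450) → (4.76,0.05)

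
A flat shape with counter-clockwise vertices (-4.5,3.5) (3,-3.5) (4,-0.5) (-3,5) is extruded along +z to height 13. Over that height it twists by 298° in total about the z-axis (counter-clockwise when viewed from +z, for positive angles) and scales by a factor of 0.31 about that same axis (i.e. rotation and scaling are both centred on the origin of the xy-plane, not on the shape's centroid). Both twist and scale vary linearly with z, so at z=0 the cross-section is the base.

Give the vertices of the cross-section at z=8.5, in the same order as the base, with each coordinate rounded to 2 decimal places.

Cross-section at z=8.5: (2.88,-1.22) (-2.08,1.43) (-2.19,-0.30) (2.29,-2.23)

t = z/height = 8.5/13 = 0.653846
s = 1 + (scale-1)·z/height = 1 + (0.31-1)·8.5/13 = 0.548846
θ = twist·z/height = 298°·8.5/13 = 194.8462° = 3.400707 rad
cos θ = -0.966617, sin θ = -0.256224 (intermediates below are computed at full precision and shown rounded to 5 d.p.)
v1: (-4.5,3.5) → rotate → (5.24656,-2.23015) → ×s → (2.87956,-1.22401) → (2.88,-1.22)
v2: (3,-3.5) → rotate → (-3.79664,2.61449) → ×s → (-2.08377,1.43495) → (-2.08,1.43)
v3: (4,-0.5) → rotate → (-3.99458,-0.54159) → ×s → (-2.19241,-0.29725) → (-2.19,-0.30)
v4: (-3,5) → rotate → (4.18097,-4.06441) → ×s → (2.29471,-2.23074) → (2.29,-2.23)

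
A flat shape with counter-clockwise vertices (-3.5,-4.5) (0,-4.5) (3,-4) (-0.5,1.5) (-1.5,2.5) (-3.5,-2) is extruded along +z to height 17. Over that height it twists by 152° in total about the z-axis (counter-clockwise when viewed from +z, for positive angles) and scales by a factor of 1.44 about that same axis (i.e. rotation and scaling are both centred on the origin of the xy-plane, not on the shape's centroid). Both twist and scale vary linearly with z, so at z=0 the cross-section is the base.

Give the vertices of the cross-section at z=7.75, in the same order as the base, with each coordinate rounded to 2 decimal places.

t = z/height = 7.75/17 = 0.455882
s = 1 + (scale-1)·z/height = 1 + (1.44-1)·7.75/17 = 1.200588
θ = twist·z/height = 152°·7.75/17 = 69.2941° = 1.209411 rad
cos θ = 0.353571, sin θ = 0.935408 (intermediates below are computed at full precision and shown rounded to 5 d.p.)
v1: (-3.5,-4.5) → rotate → (2.97184,-4.86500) → ×s → (3.56795,-5.84086) → (3.57,-5.84)
v2: (0,-4.5) → rotate → (4.20933,-1.59107) → ×s → (5.05368,-1.91022) → (5.05,-1.91)
v3: (3,-4) → rotate → (4.80234,1.39194) → ×s → (5.76564,1.67115) → (5.77,1.67)
v4: (-0.5,1.5) → rotate → (-1.57990,0.06265) → ×s → (-1.89681,0.07522) → (-1.90,0.08)
v5: (-1.5,2.5) → rotate → (-2.86888,-0.51918) → ×s → (-3.44434,-0.62333) → (-3.44,-0.62)
v6: (-3.5,-2) → rotate → (0.63332,-3.98107) → ×s → (0.76035,-4.77962) → (0.76,-4.78)

Cross-section at z=7.75: (3.57,-5.84) (5.05,-1.91) (5.77,1.67) (-1.90,0.08) (-3.44,-0.62) (0.76,-4.78)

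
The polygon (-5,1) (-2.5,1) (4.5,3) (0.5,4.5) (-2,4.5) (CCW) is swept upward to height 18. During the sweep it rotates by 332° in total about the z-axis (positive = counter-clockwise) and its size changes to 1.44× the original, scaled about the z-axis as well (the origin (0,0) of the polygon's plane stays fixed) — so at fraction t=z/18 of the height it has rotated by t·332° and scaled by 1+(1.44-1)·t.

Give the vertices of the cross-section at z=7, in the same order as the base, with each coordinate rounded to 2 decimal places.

t = z/height = 7/18 = 0.388889
s = 1 + (scale-1)·z/height = 1 + (1.44-1)·7/18 = 1.171111
θ = twist·z/height = 332°·7/18 = 129.1111° = 2.253414 rad
cos θ = -0.630826, sin θ = 0.775924 (intermediates below are computed at full precision and shown rounded to 5 d.p.)
v1: (-5,1) → rotate → (2.37821,-4.51045) → ×s → (2.78515,-5.28223) → (2.79,-5.28)
v2: (-2.5,1) → rotate → (0.80114,-2.57064) → ×s → (0.93823,-3.01050) → (0.94,-3.01)
v3: (4.5,3) → rotate → (-5.16649,1.59918) → ×s → (-6.05053,1.87282) → (-6.05,1.87)
v4: (0.5,4.5) → rotate → (-3.80707,-2.45076) → ×s → (-4.45850,-2.87011) → (-4.46,-2.87)
v5: (-2,4.5) → rotate → (-2.23001,-4.39057) → ×s → (-2.61158,-5.14184) → (-2.61,-5.14)

Cross-section at z=7: (2.79,-5.28) (0.94,-3.01) (-6.05,1.87) (-4.46,-2.87) (-2.61,-5.14)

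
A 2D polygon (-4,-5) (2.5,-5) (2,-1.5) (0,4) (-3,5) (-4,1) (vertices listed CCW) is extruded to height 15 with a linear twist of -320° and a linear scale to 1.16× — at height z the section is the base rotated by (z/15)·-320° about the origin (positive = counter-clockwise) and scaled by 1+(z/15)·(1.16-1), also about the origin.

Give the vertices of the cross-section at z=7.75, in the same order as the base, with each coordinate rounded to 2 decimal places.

t = z/height = 7.75/15 = 0.516667
s = 1 + (scale-1)·z/height = 1 + (1.16-1)·7.75/15 = 1.082667
θ = twist·z/height = -320°·7.75/15 = -165.3333° = -2.885611 rad
cos θ = -0.967415, sin θ = -0.253195 (intermediates below are computed at full precision and shown rounded to 5 d.p.)
v1: (-4,-5) → rotate → (2.60369,5.84986) → ×s → (2.81892,6.33344) → (2.82,6.33)
v2: (2.5,-5) → rotate → (-3.68451,4.20409) → ×s → (-3.98910,4.55163) → (-3.99,4.55)
v3: (2,-1.5) → rotate → (-2.31462,0.94473) → ×s → (-2.50597,1.02283) → (-2.51,1.02)
v4: (0,4) → rotate → (1.01278,-3.86966) → ×s → (1.09650,-4.18955) → (1.10,-4.19)
v5: (-3,5) → rotate → (4.16822,-4.07749) → ×s → (4.51279,-4.41456) → (4.51,-4.41)
v6: (-4,1) → rotate → (4.12286,0.04537) → ×s → (4.46368,0.04912) → (4.46,0.05)

Cross-section at z=7.75: (2.82,6.33) (-3.99,4.55) (-2.51,1.02) (1.10,-4.19) (4.51,-4.41) (4.46,0.05)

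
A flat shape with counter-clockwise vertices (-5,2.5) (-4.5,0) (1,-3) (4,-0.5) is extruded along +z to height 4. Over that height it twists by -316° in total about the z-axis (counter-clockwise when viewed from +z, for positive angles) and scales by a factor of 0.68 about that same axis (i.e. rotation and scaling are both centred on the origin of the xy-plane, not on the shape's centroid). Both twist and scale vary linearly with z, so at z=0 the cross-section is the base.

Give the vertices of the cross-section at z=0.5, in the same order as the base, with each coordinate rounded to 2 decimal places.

t = z/height = 0.5/4 = 0.125
s = 1 + (scale-1)·z/height = 1 + (0.68-1)·0.5/4 = 0.960000
θ = twist·z/height = -316°·0.5/4 = -39.5000° = -0.689405 rad
cos θ = 0.771625, sin θ = -0.636078 (intermediates below are computed at full precision and shown rounded to 5 d.p.)
v1: (-5,2.5) → rotate → (-2.26793,5.10945) → ×s → (-2.17721,4.90507) → (-2.18,4.91)
v2: (-4.5,0) → rotate → (-3.47231,2.86235) → ×s → (-3.33342,2.74786) → (-3.33,2.75)
v3: (1,-3) → rotate → (-1.13661,-2.95095) → ×s → (-1.09115,-2.83291) → (-1.09,-2.83)
v4: (4,-0.5) → rotate → (2.76846,-2.93013) → ×s → (2.65772,-2.81292) → (2.66,-2.81)

Cross-section at z=0.5: (-2.18,4.91) (-3.33,2.75) (-1.09,-2.83) (2.66,-2.81)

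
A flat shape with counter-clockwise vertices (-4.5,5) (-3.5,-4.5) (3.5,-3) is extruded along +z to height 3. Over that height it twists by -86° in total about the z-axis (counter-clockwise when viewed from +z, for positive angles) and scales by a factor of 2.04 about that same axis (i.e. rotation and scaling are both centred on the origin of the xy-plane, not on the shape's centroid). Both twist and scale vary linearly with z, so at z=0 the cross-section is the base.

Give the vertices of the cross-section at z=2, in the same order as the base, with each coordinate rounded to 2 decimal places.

Cross-section at z=2: (3.01,10.98) (-9.61,0.88) (-1.08,-7.73)

t = z/height = 2/3 = 0.666667
s = 1 + (scale-1)·z/height = 1 + (2.04-1)·2/3 = 1.693333
θ = twist·z/height = -86°·2/3 = -57.3333° = -1.000655 rad
cos θ = 0.539751, sin θ = -0.841825 (intermediates below are computed at full precision and shown rounded to 5 d.p.)
v1: (-4.5,5) → rotate → (1.78025,6.48697) → ×s → (3.01455,10.98459) → (3.01,10.98)
v2: (-3.5,-4.5) → rotate → (-5.67734,0.51751) → ×s → (-9.61363,0.87632) → (-9.61,0.88)
v3: (3.5,-3) → rotate → (-0.63635,-4.56564) → ×s → (-1.07755,-7.73115) → (-1.08,-7.73)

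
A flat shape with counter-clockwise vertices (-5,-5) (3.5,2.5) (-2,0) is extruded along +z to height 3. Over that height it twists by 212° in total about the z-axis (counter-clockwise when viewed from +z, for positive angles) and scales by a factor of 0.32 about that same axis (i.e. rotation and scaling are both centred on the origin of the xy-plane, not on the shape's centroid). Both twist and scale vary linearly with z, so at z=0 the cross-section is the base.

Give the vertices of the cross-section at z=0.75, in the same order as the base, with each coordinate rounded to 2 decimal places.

Cross-section at z=0.75: (0.82,-5.81) (0.09,3.57) (-1.00,-1.33)

t = z/height = 0.75/3 = 0.25
s = 1 + (scale-1)·z/height = 1 + (0.32-1)·0.75/3 = 0.830000
θ = twist·z/height = 212°·0.75/3 = 53.0000° = 0.925025 rad
cos θ = 0.601815, sin θ = 0.798636 (intermediates below are computed at full precision and shown rounded to 5 d.p.)
v1: (-5,-5) → rotate → (0.98410,-7.00225) → ×s → (0.81681,-5.81187) → (0.82,-5.81)
v2: (3.5,2.5) → rotate → (0.10976,4.29976) → ×s → (0.09110,3.56880) → (0.09,3.57)
v3: (-2,0) → rotate → (-1.20363,-1.59727) → ×s → (-0.99901,-1.32573) → (-1.00,-1.33)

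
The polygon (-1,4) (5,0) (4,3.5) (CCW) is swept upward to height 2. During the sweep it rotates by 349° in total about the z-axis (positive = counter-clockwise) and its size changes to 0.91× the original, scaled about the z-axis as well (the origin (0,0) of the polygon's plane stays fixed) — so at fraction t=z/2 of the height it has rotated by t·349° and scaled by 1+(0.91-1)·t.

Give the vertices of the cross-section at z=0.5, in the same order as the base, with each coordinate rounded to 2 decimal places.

t = z/height = 0.5/2 = 0.25
s = 1 + (scale-1)·z/height = 1 + (0.91-1)·0.5/2 = 0.977500
θ = twist·z/height = 349°·0.5/2 = 87.2500° = 1.522800 rad
cos θ = 0.047978, sin θ = 0.998848 (intermediates below are computed at full precision and shown rounded to 5 d.p.)
v1: (-1,4) → rotate → (-4.04337,-0.80694) → ×s → (-3.95240,-0.78878) → (-3.95,-0.79)
v2: (5,0) → rotate → (0.23989,4.99424) → ×s → (0.23449,4.88187) → (0.23,4.88)
v3: (4,3.5) → rotate → (-3.30406,4.16332) → ×s → (-3.22972,4.06964) → (-3.23,4.07)

Cross-section at z=0.5: (-3.95,-0.79) (0.23,4.88) (-3.23,4.07)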